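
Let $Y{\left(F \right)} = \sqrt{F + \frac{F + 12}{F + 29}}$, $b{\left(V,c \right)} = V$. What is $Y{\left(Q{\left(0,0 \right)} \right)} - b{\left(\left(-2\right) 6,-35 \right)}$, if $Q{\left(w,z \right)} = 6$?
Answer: $12 + \frac{2 \sqrt{1995}}{35} \approx 14.552$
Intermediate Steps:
$Y{\left(F \right)} = \sqrt{F + \frac{12 + F}{29 + F}}$
$Y{\left(Q{\left(0,0 \right)} \right)} - b{\left(\left(-2\right) 6,-35 \right)} = \sqrt{\frac{12 + 6 + 6 \left(29 + 6\right)}{29 + 6}} - \left(-2\right) 6 = \sqrt{\frac{12 + 6 + 6 \cdot 35}{35}} - -12 = \sqrt{\frac{12 + 6 + 210}{35}} + 12 = \sqrt{\frac{1}{35} \cdot 228} + 12 = \sqrt{\frac{228}{35}} + 12 = \frac{2 \sqrt{1995}}{35} + 12 = 12 + \frac{2 \sqrt{1995}}{35}$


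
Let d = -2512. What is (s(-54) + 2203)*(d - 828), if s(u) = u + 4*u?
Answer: -6456220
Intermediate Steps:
s(u) = 5*u
(s(-54) + 2203)*(d - 828) = (5*(-54) + 2203)*(-2512 - 828) = (-270 + 2203)*(-3340) = 1933*(-3340) = -6456220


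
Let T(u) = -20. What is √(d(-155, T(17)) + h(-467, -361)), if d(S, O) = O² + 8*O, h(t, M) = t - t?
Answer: 4*√15 ≈ 15.492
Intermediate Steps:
h(t, M) = 0
√(d(-155, T(17)) + h(-467, -361)) = √(-20*(8 - 20) + 0) = √(-20*(-12) + 0) = √(240 + 0) = √240 = 4*√15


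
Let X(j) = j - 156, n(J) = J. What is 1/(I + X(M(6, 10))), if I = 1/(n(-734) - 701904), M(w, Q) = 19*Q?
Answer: 702638/23889691 ≈ 0.029412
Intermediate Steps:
X(j) = -156 + j
I = -1/702638 (I = 1/(-734 - 701904) = 1/(-702638) = -1/702638 ≈ -1.4232e-6)
1/(I + X(M(6, 10))) = 1/(-1/702638 + (-156 + 19*10)) = 1/(-1/702638 + (-156 + 190)) = 1/(-1/702638 + 34) = 1/(23889691/702638) = 702638/23889691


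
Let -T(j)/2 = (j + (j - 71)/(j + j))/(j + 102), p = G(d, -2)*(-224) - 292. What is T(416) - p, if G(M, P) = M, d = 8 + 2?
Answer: 545269159/215488 ≈ 2530.4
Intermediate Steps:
d = 10
p = -2532 (p = 10*(-224) - 292 = -2240 - 292 = -2532)
T(j) = -2*(j + (-71 + j)/(2*j))/(102 + j) (T(j) = -2*(j + (j - 71)/(j + j))/(j + 102) = -2*(j + (-71 + j)/((2*j)))/(102 + j) = -2*(j + (-71 + j)*(1/(2*j)))/(102 + j) = -2*(j + (-71 + j)/(2*j))/(102 + j))
T(416) - p = (71 - 1*416 - 2*416²)/(416*(102 + 416)) - 1*(-2532) = (1/416)*(71 - 416 - 2*173056)/518 + 2532 = (1/416)*(1/518)*(71 - 416 - 346112) + 2532 = (1/416)*(1/518)*(-346457) + 2532 = -346457/215488 + 2532 = 545269159/215488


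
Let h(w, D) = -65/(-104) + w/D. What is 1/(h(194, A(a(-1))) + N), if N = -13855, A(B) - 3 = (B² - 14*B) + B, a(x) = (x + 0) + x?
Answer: -264/3656003 ≈ -7.2210e-5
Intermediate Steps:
a(x) = 2*x (a(x) = x + x = 2*x)
A(B) = 3 + B² - 13*B (A(B) = 3 + ((B² - 14*B) + B) = 3 + (B² - 13*B) = 3 + B² - 13*B)
h(w, D) = 5/8 + w/D (h(w, D) = -65*(-1/104) + w/D = 5/8 + w/D)
1/(h(194, A(a(-1))) + N) = 1/((5/8 + 194/(3 + (2*(-1))² - 26*(-1))) - 13855) = 1/((5/8 + 194/(3 + (-2)² - 13*(-2))) - 13855) = 1/((5/8 + 194/(3 + 4 + 26)) - 13855) = 1/((5/8 + 194/33) - 13855) = 1/(1717/264 - 13855) = 1/(-3656003/264) = -264/3656003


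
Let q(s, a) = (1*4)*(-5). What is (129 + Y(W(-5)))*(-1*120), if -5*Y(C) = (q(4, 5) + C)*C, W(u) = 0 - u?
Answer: -17280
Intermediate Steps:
q(s, a) = -20 (q(s, a) = 4*(-5) = -20)
W(u) = -u
Y(C) = -C*(-20 + C)/5 (Y(C) = -(-20 + C)*C/5 = -C*(-20 + C)/5)
(129 + Y(W(-5)))*(-1*120) = (129 + (-1*(-5))*(20 - (-1)*(-5))/5)*(-1*120) = (129 + (1/5)*5*(20 - 1*5))*(-120) = (129 + (1/5)*5*(20 - 5))*(-120) = (129 + (1/5)*5*15)*(-120) = (129 + 15)*(-120) = 144*(-120) = -17280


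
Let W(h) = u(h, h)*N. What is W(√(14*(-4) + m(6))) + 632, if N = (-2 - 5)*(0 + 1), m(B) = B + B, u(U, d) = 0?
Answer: 632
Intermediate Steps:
m(B) = 2*B
N = -7 (N = -7*1 = -7)
W(h) = 0 (W(h) = 0*(-7) = 0)
W(√(14*(-4) + m(6))) + 632 = 0 + 632 = 632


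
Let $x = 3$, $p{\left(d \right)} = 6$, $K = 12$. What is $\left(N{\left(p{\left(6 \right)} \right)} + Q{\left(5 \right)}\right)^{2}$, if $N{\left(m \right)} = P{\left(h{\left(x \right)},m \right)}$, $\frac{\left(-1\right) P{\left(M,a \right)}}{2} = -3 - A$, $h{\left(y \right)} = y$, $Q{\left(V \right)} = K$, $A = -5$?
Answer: $64$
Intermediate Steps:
$Q{\left(V \right)} = 12$
$P{\left(M,a \right)} = -4$ ($P{\left(M,a \right)} = - 2 \left(-3 - -5\right) = - 2 \left(-3 + 5\right) = \left(-2\right) 2 = -4$)
$N{\left(m \right)} = -4$
$\left(N{\left(p{\left(6 \right)} \right)} + Q{\left(5 \right)}\right)^{2} = \left(-4 + 12\right)^{2} = 8^{2} = 64$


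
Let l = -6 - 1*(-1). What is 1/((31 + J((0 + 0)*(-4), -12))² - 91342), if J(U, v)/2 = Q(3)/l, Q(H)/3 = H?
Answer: -25/2264781 ≈ -1.1039e-5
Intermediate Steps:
Q(H) = 3*H
l = -5 (l = -6 + 1 = -5)
J(U, v) = -18/5 (J(U, v) = 2*((3*3)/(-5)) = 2*(9*(-⅕)) = 2*(-9/5) = -18/5)
1/((31 + J((0 + 0)*(-4), -12))² - 91342) = 1/((31 - 18/5)² - 91342) = 1/((137/5)² - 91342) = 1/(18769/25 - 91342) = 1/(-2264781/25) = -25/2264781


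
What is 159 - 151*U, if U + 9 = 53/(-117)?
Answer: 185609/117 ≈ 1586.4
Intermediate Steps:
U = -1106/117 (U = -9 + 53/(-117) = -9 + 53*(-1/117) = -9 - 53/117 = -1106/117 ≈ -9.4530)
159 - 151*U = 159 - 151*(-1106/117) = 159 + 167006/117 = 185609/117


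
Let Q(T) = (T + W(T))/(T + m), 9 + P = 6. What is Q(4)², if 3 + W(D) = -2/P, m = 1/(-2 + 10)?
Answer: 1600/9801 ≈ 0.16325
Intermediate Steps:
P = -3 (P = -9 + 6 = -3)
m = ⅛ (m = 1/8 = ⅛ ≈ 0.12500)
W(D) = -7/3 (W(D) = -3 - 2/(-3) = -3 - 2*(-⅓) = -3 + ⅔ = -7/3)
Q(T) = (-7/3 + T)/(⅛ + T) (Q(T) = (T - 7/3)/(T + ⅛) = (-7/3 + T)/(⅛ + T))
Q(4)² = (8*(-7 + 3*4)/(3*(1 + 8*4)))² = (8*(-7 + 12)/(3*(1 + 32)))² = ((8/3)*5/33)² = ((8/3)*(1/33)*5)² = (40/99)² = 1600/9801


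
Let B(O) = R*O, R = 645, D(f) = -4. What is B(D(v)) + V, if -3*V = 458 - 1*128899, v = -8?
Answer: 120701/3 ≈ 40234.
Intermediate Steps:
V = 128441/3 (V = -(458 - 1*128899)/3 = -(458 - 128899)/3 = -1/3*(-128441) = 128441/3 ≈ 42814.)
B(O) = 645*O
B(D(v)) + V = 645*(-4) + 128441/3 = -2580 + 128441/3 = 120701/3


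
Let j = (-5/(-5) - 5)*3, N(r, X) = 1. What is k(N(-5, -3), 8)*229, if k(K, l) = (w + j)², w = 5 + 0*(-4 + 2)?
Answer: 11221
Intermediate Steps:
w = 5 (w = 5 + 0*(-2) = 5 + 0 = 5)
j = -12 (j = (-5*(-⅕) - 5)*3 = (1 - 5)*3 = -4*3 = -12)
k(K, l) = 49 (k(K, l) = (5 - 12)² = (-7)² = 49)
k(N(-5, -3), 8)*229 = 49*229 = 11221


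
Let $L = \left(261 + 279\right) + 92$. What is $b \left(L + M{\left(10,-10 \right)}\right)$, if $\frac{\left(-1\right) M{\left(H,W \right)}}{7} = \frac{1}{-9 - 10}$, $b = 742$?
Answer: $\frac{8915130}{19} \approx 4.6922 \cdot 10^{5}$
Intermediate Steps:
$M{\left(H,W \right)} = \frac{7}{19}$ ($M{\left(H,W \right)} = - \frac{7}{-9 - 10} = - \frac{7}{-19} = \left(-7\right) \left(- \frac{1}{19}\right) = \frac{7}{19}$)
$L = 632$ ($L = 540 + 92 = 632$)
$b \left(L + M{\left(10,-10 \right)}\right) = 742 \left(632 + \frac{7}{19}\right) = 742 \cdot \frac{12015}{19} = \frac{8915130}{19}$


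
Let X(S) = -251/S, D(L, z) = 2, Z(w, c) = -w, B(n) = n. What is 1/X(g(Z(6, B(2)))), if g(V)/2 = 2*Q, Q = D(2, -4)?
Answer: -8/251 ≈ -0.031873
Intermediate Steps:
Q = 2
g(V) = 8 (g(V) = 2*(2*2) = 2*4 = 8)
1/X(g(Z(6, B(2)))) = 1/(-251/8) = -8/251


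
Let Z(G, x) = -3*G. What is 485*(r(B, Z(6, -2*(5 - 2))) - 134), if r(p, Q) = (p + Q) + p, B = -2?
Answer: -75660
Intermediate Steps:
r(p, Q) = Q + 2*p (r(p, Q) = (Q + p) + p = Q + 2*p)
485*(r(B, Z(6, -2*(5 - 2))) - 134) = 485*((-3*6 + 2*(-2)) - 134) = 485*((-18 - 4) - 134) = 485*(-22 - 134) = 485*(-156) = -75660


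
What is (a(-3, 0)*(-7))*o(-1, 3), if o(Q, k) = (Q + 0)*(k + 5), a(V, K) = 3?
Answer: 168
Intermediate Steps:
o(Q, k) = Q*(5 + k)
(a(-3, 0)*(-7))*o(-1, 3) = (3*(-7))*(-(5 + 3)) = -(-21)*8 = -21*(-8) = 168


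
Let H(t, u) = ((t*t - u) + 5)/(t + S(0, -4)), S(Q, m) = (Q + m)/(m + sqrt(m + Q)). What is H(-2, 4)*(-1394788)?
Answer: 5230455 + 1743485*I ≈ 5.2305e+6 + 1.7435e+6*I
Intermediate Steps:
S(Q, m) = (Q + m)/(m + sqrt(Q + m))
H(t, u) = (5 + t**2 - u)/(t - (-4 - 2*I)/5) (H(t, u) = ((t*t - u) + 5)/(t + (0 - 4)/(-4 + sqrt(0 - 4))) = ((t**2 - u) + 5)/(t - 4/(-4 + sqrt(-4))) = (5 + t**2 - u)/(t - 4/(-4 + 2*I)) = (5 + t**2 - u)/(t + ((-4 - 2*I)/20)*(-4)) = (5 + t**2 - u)/(t - (-4 - 2*I)/5))
H(-2, 4)*(-1394788) = (5*(5 + (-2)**2 - 1*4)/(4 + 2*I + 5*(-2)))*(-1394788) = (5*(5 + 4 - 4)/(4 + 2*I - 10))*(-1394788) = (5*5/(-6 + 2*I))*(-1394788) = (5*((-6 - 2*I)/40)*5)*(-1394788) = (-15/4 - 5*I/4)*(-1394788) = 5230455 + 1743485*I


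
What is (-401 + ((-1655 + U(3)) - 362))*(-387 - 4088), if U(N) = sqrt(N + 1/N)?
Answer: 10820550 - 4475*sqrt(30)/3 ≈ 1.0812e+7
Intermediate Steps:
(-401 + ((-1655 + U(3)) - 362))*(-387 - 4088) = (-401 + ((-1655 + sqrt(3 + 1/3)) - 362))*(-387 - 4088) = (-401 + ((-1655 + sqrt(3 + 1/3)) - 362))*(-4475) = (-401 + ((-1655 + sqrt(10/3)) - 362))*(-4475) = (-401 + ((-1655 + sqrt(30)/3) - 362))*(-4475) = (-401 + (-2017 + sqrt(30)/3))*(-4475) = (-2418 + sqrt(30)/3)*(-4475) = 10820550 - 4475*sqrt(30)/3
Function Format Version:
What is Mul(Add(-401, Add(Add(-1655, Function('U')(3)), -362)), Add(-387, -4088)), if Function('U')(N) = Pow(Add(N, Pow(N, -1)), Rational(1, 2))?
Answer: Add(10820550, Mul(Rational(-4475, 3), Pow(30, Rational(1, 2)))) ≈ 1.0812e+7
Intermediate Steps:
Mul(Add(-401, Add(Add(-1655, Function('U')(3)), -362)), Add(-387, -4088)) = Mul(Add(-401, Add(Add(-1655, Pow(Add(3, Pow(3, -1)), Rational(1, 2))), -362)), Add(-387, -4088)) = Mul(Add(-401, Add(Add(-1655, Pow(Add(3, Rational(1, 3)), Rational(1, 2))), -362)), -4475) = Mul(Add(-401, Add(Add(-1655, Pow(Rational(10, 3), Rational(1, 2))), -362)), -4475) = Mul(Add(-401, Add(Add(-1655, Mul(Rational(1, 3), Pow(30, Rational(1, 2)))), -362)), -4475) = Mul(Add(-401, Add(-2017, Mul(Rational(1, 3), Pow(30, Rational(1, 2))))), -4475) = Mul(Add(-2418, Mul(Rational(1, 3), Pow(30, Rational(1, 2)))), -4475) = Add(10820550, Mul(Rational(-4475, 3), Pow(30, Rational(1, 2))))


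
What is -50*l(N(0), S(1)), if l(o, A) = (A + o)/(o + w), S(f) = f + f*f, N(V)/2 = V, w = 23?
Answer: -100/23 ≈ -4.3478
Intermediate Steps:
N(V) = 2*V
S(f) = f + f**2
l(o, A) = (A + o)/(23 + o) (l(o, A) = (A + o)/(o + 23) = (A + o)/(23 + o))
-50*l(N(0), S(1)) = -50*(1*(1 + 1) + 2*0)/(23 + 2*0) = -50*(1*2 + 0)/(23 + 0) = -50*(2 + 0)/23 = -50*2/23 = -100/23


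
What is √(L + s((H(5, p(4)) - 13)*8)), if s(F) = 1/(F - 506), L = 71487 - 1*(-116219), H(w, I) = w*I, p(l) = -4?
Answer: 3*√12365654070/770 ≈ 433.25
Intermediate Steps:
H(w, I) = I*w
L = 187706 (L = 71487 + 116219 = 187706)
s(F) = 1/(-506 + F)
√(L + s((H(5, p(4)) - 13)*8)) = √(187706 + 1/(-506 + (-4*5 - 13)*8)) = √(187706 + 1/(-506 + (-20 - 13)*8)) = √(187706 + 1/(-506 - 33*8)) = √(187706 + 1/(-506 - 264)) = √(187706 + 1/(-770)) = √(187706 - 1/770) = √(144533619/770) = 3*√12365654070/770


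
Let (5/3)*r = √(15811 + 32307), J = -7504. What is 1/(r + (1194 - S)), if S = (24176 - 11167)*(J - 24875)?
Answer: 3510163375/1478549630302822521 - 35*√982/1478549630302822521 ≈ 2.3741e-9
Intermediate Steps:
r = 21*√982/5 (r = 3*√(15811 + 32307)/5 = 3*√48118/5 = 3*(7*√982)/5 = 21*√982/5 ≈ 131.61)
S = -421218411 (S = (24176 - 11167)*(-7504 - 24875) = 13009*(-32379) = -421218411)
1/(r + (1194 - S)) = 1/(21*√982/5 + (1194 - 1*(-421218411))) = 1/(21*√982/5 + (1194 + 421218411)) = 1/(21*√982/5 + 421219605) = 1/(421219605 + 21*√982/5)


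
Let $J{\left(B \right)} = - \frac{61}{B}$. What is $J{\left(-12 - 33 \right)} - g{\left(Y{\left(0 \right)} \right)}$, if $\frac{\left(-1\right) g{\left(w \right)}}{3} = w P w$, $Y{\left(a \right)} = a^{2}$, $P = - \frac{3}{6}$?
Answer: $\frac{61}{45} \approx 1.3556$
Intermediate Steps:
$P = - \frac{1}{2}$ ($P = \left(-3\right) \frac{1}{6} = - \frac{1}{2} \approx -0.5$)
$g{\left(w \right)} = \frac{3 w^{2}}{2}$ ($g{\left(w \right)} = - 3 w \left(- \frac{1}{2}\right) w = - 3 - \frac{w}{2} w = - 3 \left(- \frac{w^{2}}{2}\right) = \frac{3 w^{2}}{2}$)
$J{\left(-12 - 33 \right)} - g{\left(Y{\left(0 \right)} \right)} = - \frac{61}{-12 - 33} - \frac{3 \left(0^{2}\right)^{2}}{2} = - \frac{61}{-12 - 33} - \frac{3 \cdot 0^{2}}{2} = - \frac{61}{-45} - \frac{3}{2} \cdot 0 = \left(-61\right) \left(- \frac{1}{45}\right) - 0 = \frac{61}{45} + 0 = \frac{61}{45}$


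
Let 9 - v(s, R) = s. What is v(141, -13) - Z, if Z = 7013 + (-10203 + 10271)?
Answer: -7213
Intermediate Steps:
v(s, R) = 9 - s
Z = 7081 (Z = 7013 + 68 = 7081)
v(141, -13) - Z = (9 - 1*141) - 1*7081 = (9 - 141) - 7081 = -132 - 7081 = -7213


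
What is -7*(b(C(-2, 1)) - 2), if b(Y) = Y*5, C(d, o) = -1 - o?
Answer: 84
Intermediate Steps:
b(Y) = 5*Y
-7*(b(C(-2, 1)) - 2) = -7*(5*(-1 - 1*1) - 2) = -7*(5*(-1 - 1) - 2) = -7*(5*(-2) - 2) = -7*(-10 - 2) = -7*(-12) = 84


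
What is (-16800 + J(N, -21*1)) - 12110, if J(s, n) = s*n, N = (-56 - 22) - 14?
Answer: -26978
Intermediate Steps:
N = -92 (N = -78 - 14 = -92)
J(s, n) = n*s
(-16800 + J(N, -21*1)) - 12110 = (-16800 - 21*1*(-92)) - 12110 = (-16800 - 21*(-92)) - 12110 = (-16800 + 1932) - 12110 = -14868 - 12110 = -26978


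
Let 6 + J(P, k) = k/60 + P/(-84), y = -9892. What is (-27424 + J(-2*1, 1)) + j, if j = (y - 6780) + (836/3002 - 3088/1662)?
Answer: -405349452869/9190860 ≈ -44104.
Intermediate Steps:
J(P, k) = -6 - P/84 + k/60 (J(P, k) = -6 + (k/60 + P/(-84)) = -6 + (k*(1/60) + P*(-1/84)) = -6 + (k/60 - P/84) = -6 + (-P/84 + k/60) = -6 - P/84 + k/60)
j = -1094603822/65649 (j = (-9892 - 6780) + (836/3002 - 3088/1662) = -16672 + (836*(1/3002) - 3088*1/1662) = -16672 + (22/79 - 1544/831) = -16672 - 103694/65649 = -1094603822/65649 ≈ -16674.)
(-27424 + J(-2*1, 1)) + j = (-27424 + (-6 - (-1)/42 + (1/60)*1)) - 1094603822/65649 = (-27424 + (-6 - 1/84*(-2) + 1/60)) - 1094603822/65649 = (-27424 + (-6 + 1/42 + 1/60)) - 1094603822/65649 = (-27424 - 2503/420) - 1094603822/65649 = -11520583/420 - 1094603822/65649 = -405349452869/9190860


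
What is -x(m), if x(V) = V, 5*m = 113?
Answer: -113/5 ≈ -22.600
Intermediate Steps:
m = 113/5 (m = (⅕)*113 = 113/5 ≈ 22.600)
-x(m) = -1*113/5 = -113/5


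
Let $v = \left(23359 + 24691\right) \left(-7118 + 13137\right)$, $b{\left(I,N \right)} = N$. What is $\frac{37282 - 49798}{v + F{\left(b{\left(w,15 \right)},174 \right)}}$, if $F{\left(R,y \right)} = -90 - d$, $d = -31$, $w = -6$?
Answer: $- \frac{4172}{96404297} \approx -4.3276 \cdot 10^{-5}$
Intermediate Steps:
$F{\left(R,y \right)} = -59$ ($F{\left(R,y \right)} = -90 - -31 = -90 + 31 = -59$)
$v = 289212950$ ($v = 48050 \cdot 6019 = 289212950$)
$\frac{37282 - 49798}{v + F{\left(b{\left(w,15 \right)},174 \right)}} = \frac{37282 - 49798}{289212950 - 59} = - \frac{12516}{289212891} = \left(-12516\right) \frac{1}{289212891} = - \frac{4172}{96404297}$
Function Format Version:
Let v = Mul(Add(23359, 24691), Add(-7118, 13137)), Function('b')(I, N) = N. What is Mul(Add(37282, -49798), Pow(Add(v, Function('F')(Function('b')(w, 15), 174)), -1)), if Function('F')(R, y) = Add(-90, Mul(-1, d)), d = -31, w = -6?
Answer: Rational(-4172, 96404297) ≈ -4.3276e-5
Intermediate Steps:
Function('F')(R, y) = -59 (Function('F')(R, y) = Add(-90, Mul(-1, -31)) = Add(-90, 31) = -59)
v = 289212950 (v = Mul(48050, 6019) = 289212950)
Mul(Add(37282, -49798), Pow(Add(v, Function('F')(Function('b')(w, 15), 174)), -1)) = Mul(Add(37282, -49798), Pow(Add(289212950, -59), -1)) = Mul(-12516, Pow(289212891, -1)) = Mul(-12516, Rational(1, 289212891)) = Rational(-4172, 96404297)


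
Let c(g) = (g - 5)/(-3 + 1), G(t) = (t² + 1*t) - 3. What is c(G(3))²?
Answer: 4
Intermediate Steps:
G(t) = -3 + t + t² (G(t) = (t² + t) - 3 = (t + t²) - 3 = -3 + t + t²)
c(g) = 5/2 - g/2 (c(g) = (-5 + g)/(-2) = (-5 + g)*(-½) = 5/2 - g/2)
c(G(3))² = (5/2 - (-3 + 3 + 3²)/2)² = (5/2 - (-3 + 3 + 9)/2)² = (5/2 - ½*9)² = (5/2 - 9/2)² = (-2)² = 4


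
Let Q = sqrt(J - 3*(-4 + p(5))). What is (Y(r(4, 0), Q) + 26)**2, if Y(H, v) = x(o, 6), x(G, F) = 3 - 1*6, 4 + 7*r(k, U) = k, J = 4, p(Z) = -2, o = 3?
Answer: 529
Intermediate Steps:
r(k, U) = -4/7 + k/7
Q = sqrt(22) (Q = sqrt(4 - 3*(-4 - 2)) = sqrt(4 - 3*(-6)) = sqrt(4 + 18) = sqrt(22) ≈ 4.6904)
x(G, F) = -3 (x(G, F) = 3 - 6 = -3)
Y(H, v) = -3
(Y(r(4, 0), Q) + 26)**2 = (-3 + 26)**2 = 23**2 = 529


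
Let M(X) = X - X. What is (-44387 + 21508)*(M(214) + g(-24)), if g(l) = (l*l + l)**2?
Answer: -6971322816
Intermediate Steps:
M(X) = 0
g(l) = (l + l**2)**2 (g(l) = (l**2 + l)**2 = (l + l**2)**2)
(-44387 + 21508)*(M(214) + g(-24)) = (-44387 + 21508)*(0 + (-24)**2*(1 - 24)**2) = -22879*(0 + 576*(-23)**2) = -22879*(0 + 576*529) = -22879*(0 + 304704) = -22879*304704 = -6971322816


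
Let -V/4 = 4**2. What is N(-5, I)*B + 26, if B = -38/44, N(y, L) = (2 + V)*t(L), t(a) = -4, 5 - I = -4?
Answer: -2070/11 ≈ -188.18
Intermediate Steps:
I = 9 (I = 5 - 1*(-4) = 5 + 4 = 9)
V = -64 (V = -4*4**2 = -4*16 = -64)
N(y, L) = 248 (N(y, L) = (2 - 64)*(-4) = -62*(-4) = 248)
B = -19/22 (B = -38*1/44 = -19/22 ≈ -0.86364)
N(-5, I)*B + 26 = 248*(-19/22) + 26 = -2356/11 + 26 = -2070/11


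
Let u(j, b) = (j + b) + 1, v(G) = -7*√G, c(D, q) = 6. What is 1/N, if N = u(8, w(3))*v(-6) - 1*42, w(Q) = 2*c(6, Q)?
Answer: I/(21*(-2*I + 7*√6)) ≈ -0.00031959 + 0.0027399*I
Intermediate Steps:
w(Q) = 12 (w(Q) = 2*6 = 12)
u(j, b) = 1 + b + j (u(j, b) = (b + j) + 1 = 1 + b + j)
N = -42 - 147*I*√6 (N = (1 + 12 + 8)*(-7*I*√6) - 1*42 = 21*(-7*I*√6) - 42 = -147*I*√6 - 42 = -42 - 147*I*√6 ≈ -42.0 - 360.08*I)
1/N = 1/(-42 - 147*I*√6)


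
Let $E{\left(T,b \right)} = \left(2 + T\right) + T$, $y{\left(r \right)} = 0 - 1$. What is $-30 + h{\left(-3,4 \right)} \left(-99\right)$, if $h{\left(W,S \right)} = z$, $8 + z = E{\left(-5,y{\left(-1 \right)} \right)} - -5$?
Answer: $1059$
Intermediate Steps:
$y{\left(r \right)} = -1$ ($y{\left(r \right)} = 0 - 1 = -1$)
$E{\left(T,b \right)} = 2 + 2 T$
$z = -11$ ($z = -8 + \left(\left(2 + 2 \left(-5\right)\right) - -5\right) = -8 + \left(\left(2 - 10\right) + 5\right) = -8 + \left(-8 + 5\right) = -8 - 3 = -11$)
$h{\left(W,S \right)} = -11$
$-30 + h{\left(-3,4 \right)} \left(-99\right) = -30 - -1089 = -30 + 1089 = 1059$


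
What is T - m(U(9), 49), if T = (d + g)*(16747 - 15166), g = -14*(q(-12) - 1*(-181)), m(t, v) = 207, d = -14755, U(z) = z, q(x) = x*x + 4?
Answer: -30609948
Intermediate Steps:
q(x) = 4 + x² (q(x) = x² + 4 = 4 + x²)
g = -4606 (g = -14*((4 + (-12)²) - 1*(-181)) = -14*((4 + 144) + 181) = -14*(148 + 181) = -14*329 = -4606)
T = -30609741 (T = (-14755 - 4606)*(16747 - 15166) = -19361*1581 = -30609741)
T - m(U(9), 49) = -30609741 - 1*207 = -30609741 - 207 = -30609948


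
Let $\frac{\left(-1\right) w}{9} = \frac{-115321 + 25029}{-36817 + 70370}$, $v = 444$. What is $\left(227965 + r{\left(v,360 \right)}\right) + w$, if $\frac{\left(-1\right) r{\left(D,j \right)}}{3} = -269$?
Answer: $\frac{7676799544}{33553} \approx 2.288 \cdot 10^{5}$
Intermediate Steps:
$w = \frac{812628}{33553}$ ($w = - 9 \frac{-115321 + 25029}{-36817 + 70370} = - 9 \left(- \frac{90292}{33553}\right) = - 9 \left(\left(-90292\right) \frac{1}{33553}\right) = \left(-9\right) \left(- \frac{90292}{33553}\right) = \frac{812628}{33553} \approx 24.219$)
$r{\left(D,j \right)} = 807$ ($r{\left(D,j \right)} = \left(-3\right) \left(-269\right) = 807$)
$\left(227965 + r{\left(v,360 \right)}\right) + w = \left(227965 + 807\right) + \frac{812628}{33553} = 228772 + \frac{812628}{33553} = \frac{7676799544}{33553}$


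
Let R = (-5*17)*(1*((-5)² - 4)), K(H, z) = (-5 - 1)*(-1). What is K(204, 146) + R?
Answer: -1779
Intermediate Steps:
K(H, z) = 6 (K(H, z) = -6*(-1) = 6)
R = -1785 (R = -85*(25 - 4) = -85*21 = -1785)
K(204, 146) + R = 6 - 1785 = -1779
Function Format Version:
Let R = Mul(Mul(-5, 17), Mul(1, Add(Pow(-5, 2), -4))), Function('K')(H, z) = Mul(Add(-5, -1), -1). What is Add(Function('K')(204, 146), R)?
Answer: -1779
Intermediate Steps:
Function('K')(H, z) = 6 (Function('K')(H, z) = Mul(-6, -1) = 6)
R = -1785 (R = Mul(-85, Mul(1, Add(25, -4))) = Mul(-85, Mul(1, 21)) = Mul(-85, 21) = -1785)
Add(Function('K')(204, 146), R) = Add(6, -1785) = -1779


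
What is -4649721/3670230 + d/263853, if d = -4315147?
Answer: -299375873839/16989494670 ≈ -17.621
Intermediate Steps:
-4649721/3670230 + d/263853 = -4649721/3670230 - 4315147/263853 = -4649721*1/3670230 - 4315147*1/263853 = -1549907/1223410 - 227113/13887 = -299375873839/16989494670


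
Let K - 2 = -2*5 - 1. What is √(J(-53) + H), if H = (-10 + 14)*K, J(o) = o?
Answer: I*√89 ≈ 9.434*I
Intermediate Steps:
K = -9 (K = 2 + (-2*5 - 1) = 2 + (-10 - 1) = 2 - 11 = -9)
H = -36 (H = (-10 + 14)*(-9) = 4*(-9) = -36)
√(J(-53) + H) = √(-53 - 36) = √(-89) = I*√89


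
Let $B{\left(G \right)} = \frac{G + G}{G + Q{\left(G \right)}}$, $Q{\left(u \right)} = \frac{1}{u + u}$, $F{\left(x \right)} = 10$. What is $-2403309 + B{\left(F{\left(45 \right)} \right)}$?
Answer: $- \frac{483064709}{201} \approx -2.4033 \cdot 10^{6}$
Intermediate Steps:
$Q{\left(u \right)} = \frac{1}{2 u}$
$B{\left(G \right)} = \frac{2 G}{G + \frac{1}{2 G}}$ ($B{\left(G \right)} = \frac{G + G}{G + \frac{1}{2 G}} = \frac{2 G}{G + \frac{1}{2 G}}$)
$-2403309 + B{\left(F{\left(45 \right)} \right)} = -2403309 + \frac{4 \cdot 10^{2}}{1 + 2 \cdot 10^{2}} = -2403309 + 4 \cdot 100 \frac{1}{1 + 2 \cdot 100} = -2403309 + 4 \cdot 100 \frac{1}{1 + 200} = -2403309 + 4 \cdot 100 \cdot \frac{1}{201} = -2403309 + \frac{400}{201} = - \frac{483064709}{201}$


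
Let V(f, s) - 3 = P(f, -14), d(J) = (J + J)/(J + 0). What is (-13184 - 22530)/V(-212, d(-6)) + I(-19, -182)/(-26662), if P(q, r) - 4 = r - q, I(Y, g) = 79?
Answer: -952222863/5465710 ≈ -174.22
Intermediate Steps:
d(J) = 2 (d(J) = (2*J)/J = 2)
P(q, r) = 4 + r - q (P(q, r) = 4 + (r - q) = 4 + r - q)
V(f, s) = -7 - f (V(f, s) = 3 + (4 - 14 - f) = 3 + (-10 - f) = -7 - f)
(-13184 - 22530)/V(-212, d(-6)) + I(-19, -182)/(-26662) = (-13184 - 22530)/(-7 - 1*(-212)) + 79/(-26662) = -35714/(-7 + 212) + 79*(-1/26662) = -35714/205 - 79/26662 = -952222863/5465710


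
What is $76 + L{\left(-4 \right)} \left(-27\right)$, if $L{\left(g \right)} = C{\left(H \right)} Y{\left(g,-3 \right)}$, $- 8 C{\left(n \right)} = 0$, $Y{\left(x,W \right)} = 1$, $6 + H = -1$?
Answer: $76$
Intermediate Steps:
$H = -7$ ($H = -6 - 1 = -7$)
$C{\left(n \right)} = 0$ ($C{\left(n \right)} = \left(- \frac{1}{8}\right) 0 = 0$)
$L{\left(g \right)} = 0$ ($L{\left(g \right)} = 0 \cdot 1 = 0$)
$76 + L{\left(-4 \right)} \left(-27\right) = 76 + 0 \left(-27\right) = 76 + 0 = 76$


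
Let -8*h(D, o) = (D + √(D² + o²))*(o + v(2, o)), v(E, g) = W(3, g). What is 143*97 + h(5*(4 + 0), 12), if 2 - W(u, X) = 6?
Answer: 13851 - 4*√34 ≈ 13828.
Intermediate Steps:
W(u, X) = -4 (W(u, X) = 2 - 1*6 = 2 - 6 = -4)
v(E, g) = -4
h(D, o) = -(-4 + o)*(D + √(D² + o²))/8 (h(D, o) = -(D + √(D² + o²))*(o - 4)/8 = -(D + √(D² + o²))*(-4 + o)/8 = -(-4 + o)*(D + √(D² + o²))/8)
143*97 + h(5*(4 + 0), 12) = 143*97 + ((5*(4 + 0))/2 + √((5*(4 + 0))² + 12²)/2 - ⅛*5*(4 + 0)*12 - ⅛*12*√((5*(4 + 0))² + 12²)) = 13871 + ((5*4)/2 + √((5*4)² + 144)/2 - ⅛*5*4*12 - ⅛*12*√((5*4)² + 144)) = 13871 + ((½)*20 + √(20² + 144)/2 - ⅛*20*12 - ⅛*12*√(20² + 144)) = 13871 + (10 + √(400 + 144)/2 - 30 - ⅛*12*√(400 + 144)) = 13871 + (10 + √544/2 - 30 - ⅛*12*√544) = 13871 + (10 + (4*√34)/2 - 30 - ⅛*12*4*√34) = 13871 + (10 + 2*√34 - 30 - 6*√34) = 13871 + (-20 - 4*√34) = 13851 - 4*√34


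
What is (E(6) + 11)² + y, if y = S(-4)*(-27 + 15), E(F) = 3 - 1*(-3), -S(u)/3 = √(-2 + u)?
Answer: 289 + 36*I*√6 ≈ 289.0 + 88.182*I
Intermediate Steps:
S(u) = -3*√(-2 + u)
E(F) = 6 (E(F) = 3 + 3 = 6)
y = 36*I*√6 (y = (-3*√(-2 - 4))*(-27 + 15) = -3*I*√6*(-12) = 36*I*√6 ≈ 88.182*I)
(E(6) + 11)² + y = (6 + 11)² + 36*I*√6 = 17² + 36*I*√6 = 289 + 36*I*√6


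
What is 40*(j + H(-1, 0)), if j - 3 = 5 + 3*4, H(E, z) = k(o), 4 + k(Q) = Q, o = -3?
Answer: 520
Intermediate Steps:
k(Q) = -4 + Q
H(E, z) = -7 (H(E, z) = -4 - 3 = -7)
j = 20 (j = 3 + (5 + 3*4) = 3 + (5 + 12) = 3 + 17 = 20)
40*(j + H(-1, 0)) = 40*(20 - 7) = 40*13 = 520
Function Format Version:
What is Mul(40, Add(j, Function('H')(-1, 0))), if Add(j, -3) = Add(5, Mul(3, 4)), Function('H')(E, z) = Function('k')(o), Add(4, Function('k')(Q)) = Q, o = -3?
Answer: 520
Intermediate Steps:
Function('k')(Q) = Add(-4, Q)
Function('H')(E, z) = -7 (Function('H')(E, z) = Add(-4, -3) = -7)
j = 20 (j = Add(3, Add(5, Mul(3, 4))) = Add(3, Add(5, 12)) = Add(3, 17) = 20)
Mul(40, Add(j, Function('H')(-1, 0))) = Mul(40, Add(20, -7)) = Mul(40, 13) = 520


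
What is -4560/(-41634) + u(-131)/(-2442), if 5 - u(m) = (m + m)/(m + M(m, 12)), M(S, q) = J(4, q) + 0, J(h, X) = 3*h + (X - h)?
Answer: 22663777/208988802 ≈ 0.10844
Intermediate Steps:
J(h, X) = X + 2*h
M(S, q) = 8 + q (M(S, q) = (q + 2*4) + 0 = (q + 8) + 0 = (8 + q) + 0 = 8 + q)
u(m) = 5 - 2*m/(20 + m) (u(m) = 5 - (m + m)/(m + (8 + 12)) = 5 - 2*m/(m + 20) = 5 - 2*m/(20 + m))
-4560/(-41634) + u(-131)/(-2442) = -4560/(-41634) + ((100 + 3*(-131))/(20 - 131))/(-2442) = -4560*(-1/41634) + ((100 - 393)/(-111))*(-1/2442) = 760/6939 - 1/111*(-293)*(-1/2442) = 760/6939 + (293/111)*(-1/2442) = 760/6939 - 293/271062 = 22663777/208988802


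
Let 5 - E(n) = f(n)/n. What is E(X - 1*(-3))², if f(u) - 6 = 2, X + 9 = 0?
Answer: 361/9 ≈ 40.111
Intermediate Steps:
X = -9 (X = -9 + 0 = -9)
f(u) = 8 (f(u) = 6 + 2 = 8)
E(n) = 5 - 8/n
E(X - 1*(-3))² = (5 - 8/(-9 - 1*(-3)))² = (5 - 8/(-9 + 3))² = (5 - 8/(-6))² = (5 - 8*(-⅙))² = (5 + 4/3)² = (19/3)² = 361/9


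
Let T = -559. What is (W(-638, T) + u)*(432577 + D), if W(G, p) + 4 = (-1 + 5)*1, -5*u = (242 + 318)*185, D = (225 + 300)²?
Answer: -14673945440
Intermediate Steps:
D = 275625 (D = 525² = 275625)
u = -20720 (u = -(242 + 318)*185/5 = -112*185 = -⅕*103600 = -20720)
W(G, p) = 0 (W(G, p) = -4 + (-1 + 5)*1 = -4 + 4*1 = -4 + 4 = 0)
(W(-638, T) + u)*(432577 + D) = (0 - 20720)*(432577 + 275625) = -20720*708202 = -14673945440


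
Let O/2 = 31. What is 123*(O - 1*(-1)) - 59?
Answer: 7690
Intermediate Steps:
O = 62 (O = 2*31 = 62)
123*(O - 1*(-1)) - 59 = 123*(62 - 1*(-1)) - 59 = 123*(62 + 1) - 59 = 123*63 - 59 = 7749 - 59 = 7690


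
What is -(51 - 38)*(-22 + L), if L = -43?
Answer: 845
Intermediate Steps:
-(51 - 38)*(-22 + L) = -(51 - 38)*(-22 - 43) = -13*(-65) = -1*(-845) = 845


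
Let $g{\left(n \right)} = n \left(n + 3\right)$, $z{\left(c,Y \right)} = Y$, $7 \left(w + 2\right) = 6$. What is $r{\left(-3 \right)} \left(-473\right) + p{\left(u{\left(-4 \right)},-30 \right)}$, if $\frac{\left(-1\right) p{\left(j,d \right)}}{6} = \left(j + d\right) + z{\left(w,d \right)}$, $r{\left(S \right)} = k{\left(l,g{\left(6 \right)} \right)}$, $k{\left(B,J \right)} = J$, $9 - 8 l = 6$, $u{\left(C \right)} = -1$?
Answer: $-25176$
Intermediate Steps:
$w = - \frac{8}{7}$ ($w = -2 + \frac{1}{7} \cdot 6 = -2 + \frac{6}{7} = - \frac{8}{7} \approx -1.1429$)
$g{\left(n \right)} = n \left(3 + n\right)$
$l = \frac{3}{8}$ ($l = \frac{9}{8} - \frac{3}{4} = \frac{3}{8} \approx 0.375$)
$r{\left(S \right)} = 54$ ($r{\left(S \right)} = 6 \left(3 + 6\right) = 6 \cdot 9 = 54$)
$p{\left(j,d \right)} = - 12 d - 6 j$ ($p{\left(j,d \right)} = - 6 \left(\left(j + d\right) + d\right) = - 6 \left(\left(d + j\right) + d\right) = - 6 \left(j + 2 d\right) = - 12 d - 6 j$)
$r{\left(-3 \right)} \left(-473\right) + p{\left(u{\left(-4 \right)},-30 \right)} = 54 \left(-473\right) - -366 = -25542 + \left(360 + 6\right) = -25542 + 366 = -25176$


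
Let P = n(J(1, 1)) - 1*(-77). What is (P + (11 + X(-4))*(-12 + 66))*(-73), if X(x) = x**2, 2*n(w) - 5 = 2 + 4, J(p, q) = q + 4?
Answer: -224913/2 ≈ -1.1246e+5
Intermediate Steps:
J(p, q) = 4 + q
n(w) = 11/2 (n(w) = 5/2 + (2 + 4)/2 = 5/2 + (1/2)*6 = 5/2 + 3 = 11/2)
P = 165/2 (P = 11/2 - 1*(-77) = 11/2 + 77 = 165/2 ≈ 82.500)
(P + (11 + X(-4))*(-12 + 66))*(-73) = (165/2 + (11 + (-4)**2)*(-12 + 66))*(-73) = (165/2 + (11 + 16)*54)*(-73) = (165/2 + 27*54)*(-73) = (165/2 + 1458)*(-73) = (3081/2)*(-73) = -224913/2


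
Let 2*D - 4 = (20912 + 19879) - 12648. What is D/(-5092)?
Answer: -28147/10184 ≈ -2.7638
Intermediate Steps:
D = 28147/2 (D = 2 + ((20912 + 19879) - 12648)/2 = 2 + (40791 - 12648)/2 = 2 + (1/2)*28143 = 2 + 28143/2 = 28147/2 ≈ 14074.)
D/(-5092) = (28147/2)/(-5092) = (28147/2)*(-1/5092) = -28147/10184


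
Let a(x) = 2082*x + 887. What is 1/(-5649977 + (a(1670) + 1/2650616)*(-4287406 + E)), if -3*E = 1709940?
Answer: -1325308/22388631916395804985 ≈ -5.9196e-14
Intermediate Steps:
E = -569980 (E = -1/3*1709940 = -569980)
a(x) = 887 + 2082*x
1/(-5649977 + (a(1670) + 1/2650616)*(-4287406 + E)) = 1/(-5649977 + ((887 + 2082*1670) + 1/2650616)*(-4287406 - 569980)) = 1/(-5649977 + ((887 + 3476940) + 1/2650616)*(-4857386)) = 1/(-5649977 + (3477827 + 1/2650616)*(-4857386)) = 1/(-5649977 + (9218383891433/2650616)*(-4857386)) = 1/(-5649977 - 22388624428436087069/1325308) = 1/(-22388631916395804985/1325308) = -1325308/22388631916395804985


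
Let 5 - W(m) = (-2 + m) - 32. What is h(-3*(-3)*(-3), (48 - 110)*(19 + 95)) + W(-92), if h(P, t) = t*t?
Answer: 49956755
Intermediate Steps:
h(P, t) = t²
W(m) = 39 - m (W(m) = 5 - ((-2 + m) - 32) = 5 - (-34 + m) = 5 + (34 - m) = 39 - m)
h(-3*(-3)*(-3), (48 - 110)*(19 + 95)) + W(-92) = ((48 - 110)*(19 + 95))² + (39 - 1*(-92)) = (-62*114)² + (39 + 92) = (-7068)² + 131 = 49956624 + 131 = 49956755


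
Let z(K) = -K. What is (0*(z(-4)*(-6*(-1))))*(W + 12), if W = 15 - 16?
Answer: 0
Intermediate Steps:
W = -1
(0*(z(-4)*(-6*(-1))))*(W + 12) = (0*((-1*(-4))*(-6*(-1))))*(-1 + 12) = (0*(4*6))*11 = (0*24)*11 = 0*11 = 0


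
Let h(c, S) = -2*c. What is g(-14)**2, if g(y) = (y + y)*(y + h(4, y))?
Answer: 379456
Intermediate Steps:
g(y) = 2*y*(-8 + y) (g(y) = (y + y)*(y - 2*4) = (2*y)*(y - 8) = (2*y)*(-8 + y) = 2*y*(-8 + y))
g(-14)**2 = (2*(-14)*(-8 - 14))**2 = (2*(-14)*(-22))**2 = 616**2 = 379456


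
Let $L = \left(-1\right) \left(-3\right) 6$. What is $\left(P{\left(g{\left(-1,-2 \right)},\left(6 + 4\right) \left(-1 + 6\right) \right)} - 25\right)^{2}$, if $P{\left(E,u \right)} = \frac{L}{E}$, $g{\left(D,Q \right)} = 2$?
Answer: $256$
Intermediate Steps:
$L = 18$ ($L = 3 \cdot 6 = 18$)
$P{\left(E,u \right)} = \frac{18}{E}$
$\left(P{\left(g{\left(-1,-2 \right)},\left(6 + 4\right) \left(-1 + 6\right) \right)} - 25\right)^{2} = \left(\frac{18}{2} - 25\right)^{2} = \left(18 \cdot \frac{1}{2} + \left(-67 + 42\right)\right)^{2} = \left(9 - 25\right)^{2} = \left(-16\right)^{2} = 256$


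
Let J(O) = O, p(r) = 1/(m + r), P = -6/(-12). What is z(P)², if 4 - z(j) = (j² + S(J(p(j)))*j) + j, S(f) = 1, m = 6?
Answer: 121/16 ≈ 7.5625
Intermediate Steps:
P = ½ (P = -6*(-1/12) = ½ ≈ 0.50000)
p(r) = 1/(6 + r)
z(j) = 4 - j² - 2*j (z(j) = 4 - ((j² + 1*j) + j) = 4 - ((j² + j) + j) = 4 - ((j + j²) + j) = 4 - (j² + 2*j) = 4 + (-j² - 2*j) = 4 - j² - 2*j)
z(P)² = (4 - (½)² - 2*½)² = (4 - 1*¼ - 1)² = (4 - ¼ - 1)² = (11/4)² = 121/16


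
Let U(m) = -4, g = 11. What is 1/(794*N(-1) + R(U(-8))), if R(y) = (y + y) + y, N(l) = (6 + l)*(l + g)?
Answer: 1/39688 ≈ 2.5197e-5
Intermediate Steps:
N(l) = (6 + l)*(11 + l) (N(l) = (6 + l)*(l + 11) = (6 + l)*(11 + l))
R(y) = 3*y (R(y) = 2*y + y = 3*y)
1/(794*N(-1) + R(U(-8))) = 1/(794*(66 + (-1)² + 17*(-1)) + 3*(-4)) = 1/(794*(66 + 1 - 17) - 12) = 1/(794*50 - 12) = 1/(39700 - 12) = 1/39688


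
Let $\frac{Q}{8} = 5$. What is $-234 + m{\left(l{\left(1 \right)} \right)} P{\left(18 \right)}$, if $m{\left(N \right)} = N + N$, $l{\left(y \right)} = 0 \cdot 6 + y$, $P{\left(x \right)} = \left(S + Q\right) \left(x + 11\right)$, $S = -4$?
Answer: $1854$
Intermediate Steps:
$Q = 40$ ($Q = 8 \cdot 5 = 40$)
$P{\left(x \right)} = 396 + 36 x$ ($P{\left(x \right)} = \left(-4 + 40\right) \left(x + 11\right) = 36 \left(11 + x\right) = 396 + 36 x$)
$l{\left(y \right)} = y$ ($l{\left(y \right)} = 0 + y = y$)
$m{\left(N \right)} = 2 N$
$-234 + m{\left(l{\left(1 \right)} \right)} P{\left(18 \right)} = -234 + 2 \cdot 1 \left(396 + 36 \cdot 18\right) = -234 + 2 \left(396 + 648\right) = -234 + 2 \cdot 1044 = -234 + 2088 = 1854$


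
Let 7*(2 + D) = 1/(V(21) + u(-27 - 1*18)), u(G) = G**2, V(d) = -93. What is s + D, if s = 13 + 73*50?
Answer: 49511365/13524 ≈ 3661.0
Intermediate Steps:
s = 3663 (s = 13 + 3650 = 3663)
D = -27047/13524 (D = -2 + 1/(7*(-93 + (-27 - 1*18)**2)) = -2 + 1/(7*(-93 + (-27 - 18)**2)) = -2 + 1/(7*(-93 + (-45)**2)) = -2 + 1/(7*(-93 + 2025)) = -2 + (1/7)/1932 = -2 + (1/7)*(1/1932) = -2 + 1/13524 = -27047/13524 ≈ -1.9999)
s + D = 3663 - 27047/13524 = 49511365/13524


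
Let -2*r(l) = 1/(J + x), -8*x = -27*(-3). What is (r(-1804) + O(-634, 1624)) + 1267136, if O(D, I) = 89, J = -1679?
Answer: 17124011429/13513 ≈ 1.2672e+6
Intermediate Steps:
x = -81/8 (x = -(-27)*(-3)/8 = -1/8*81 = -81/8 ≈ -10.125)
r(l) = 4/13513 (r(l) = -1/(2*(-1679 - 81/8)) = -1/(2*(-13513/8)) = -1/2*(-8/13513) = 4/13513)
(r(-1804) + O(-634, 1624)) + 1267136 = (4/13513 + 89) + 1267136 = 1202661/13513 + 1267136 = 17124011429/13513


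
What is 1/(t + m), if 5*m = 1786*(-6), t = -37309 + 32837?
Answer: -5/33076 ≈ -0.00015117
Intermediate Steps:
t = -4472
m = -10716/5 (m = (1786*(-6))/5 = (1/5)*(-10716) = -10716/5 ≈ -2143.2)
1/(t + m) = 1/(-4472 - 10716/5) = 1/(-33076/5) = -5/33076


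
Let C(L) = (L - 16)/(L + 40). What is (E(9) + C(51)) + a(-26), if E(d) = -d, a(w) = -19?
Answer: -359/13 ≈ -27.615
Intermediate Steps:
C(L) = (-16 + L)/(40 + L)
(E(9) + C(51)) + a(-26) = (-1*9 + (-16 + 51)/(40 + 51)) - 19 = (-9 + 35/91) - 19 = (-9 + (1/91)*35) - 19 = (-9 + 5/13) - 19 = -112/13 - 19 = -359/13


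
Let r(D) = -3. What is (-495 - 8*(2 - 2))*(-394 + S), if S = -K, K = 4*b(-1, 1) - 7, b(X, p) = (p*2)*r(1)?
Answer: 179685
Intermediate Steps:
b(X, p) = -6*p (b(X, p) = (p*2)*(-3) = (2*p)*(-3) = -6*p)
K = -31 (K = 4*(-6*1) - 7 = 4*(-6) - 7 = -24 - 7 = -31)
S = 31 (S = -1*(-31) = 31)
(-495 - 8*(2 - 2))*(-394 + S) = (-495 - 8*(2 - 2))*(-394 + 31) = (-495 - 8*0)*(-363) = (-495 + 0)*(-363) = -495*(-363) = 179685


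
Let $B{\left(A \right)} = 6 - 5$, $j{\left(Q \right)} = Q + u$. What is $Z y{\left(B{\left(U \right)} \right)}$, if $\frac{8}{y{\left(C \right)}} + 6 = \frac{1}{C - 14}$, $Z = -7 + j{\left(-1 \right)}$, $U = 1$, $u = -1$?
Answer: $\frac{936}{79} \approx 11.848$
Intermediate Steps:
$j{\left(Q \right)} = -1 + Q$ ($j{\left(Q \right)} = Q - 1 = -1 + Q$)
$B{\left(A \right)} = 1$ ($B{\left(A \right)} = 6 - 5 = 1$)
$Z = -9$ ($Z = -7 - 2 = -9$)
$y{\left(C \right)} = \frac{8}{-6 + \frac{1}{-14 + C}}$ ($y{\left(C \right)} = \frac{8}{-6 + \frac{1}{C - 14}} = \frac{8}{-6 + \frac{1}{-14 + C}}$)
$Z y{\left(B{\left(U \right)} \right)} = - 9 \frac{8 \left(14 - 1\right)}{-85 + 6 \cdot 1} = - 9 \frac{8 \left(14 - 1\right)}{-85 + 6} = - 9 \cdot 8 \frac{1}{-79} \cdot 13 = - 9 \cdot 8 \left(- \frac{1}{79}\right) 13 = \left(-9\right) \left(- \frac{104}{79}\right) = \frac{936}{79}$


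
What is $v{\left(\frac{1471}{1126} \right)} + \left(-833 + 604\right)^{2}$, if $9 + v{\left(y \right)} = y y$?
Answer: $\frac{66479438273}{1267876} \approx 52434.0$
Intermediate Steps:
$v{\left(y \right)} = -9 + y^{2}$ ($v{\left(y \right)} = -9 + y y = -9 + y^{2}$)
$v{\left(\frac{1471}{1126} \right)} + \left(-833 + 604\right)^{2} = \left(-9 + \left(\frac{1471}{1126}\right)^{2}\right) + \left(-833 + 604\right)^{2} = \left(-9 + \left(1471 \cdot \frac{1}{1126}\right)^{2}\right) + \left(-229\right)^{2} = \left(-9 + \left(\frac{1471}{1126}\right)^{2}\right) + 52441 = \left(-9 + \frac{2163841}{1267876}\right) + 52441 = - \frac{9247043}{1267876} + 52441 = \frac{66479438273}{1267876}$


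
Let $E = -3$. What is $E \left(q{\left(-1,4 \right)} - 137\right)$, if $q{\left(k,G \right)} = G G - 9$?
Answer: $390$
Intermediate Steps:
$q{\left(k,G \right)} = -9 + G^{2}$ ($q{\left(k,G \right)} = G^{2} - 9 = -9 + G^{2}$)
$E \left(q{\left(-1,4 \right)} - 137\right) = - 3 \left(\left(-9 + 4^{2}\right) - 137\right) = - 3 \left(\left(-9 + 16\right) - 137\right) = - 3 \left(7 - 137\right) = \left(-3\right) \left(-130\right) = 390$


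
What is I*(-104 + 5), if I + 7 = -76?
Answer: 8217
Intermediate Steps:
I = -83 (I = -7 - 76 = -83)
I*(-104 + 5) = -83*(-104 + 5) = -83*(-99) = 8217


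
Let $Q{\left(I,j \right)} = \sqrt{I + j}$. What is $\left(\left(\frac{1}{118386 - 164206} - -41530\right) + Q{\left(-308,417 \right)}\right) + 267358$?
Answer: $\frac{14153248159}{45820} + \sqrt{109} \approx 3.089 \cdot 10^{5}$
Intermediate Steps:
$\left(\left(\frac{1}{118386 - 164206} - -41530\right) + Q{\left(-308,417 \right)}\right) + 267358 = \left(\left(\frac{1}{118386 - 164206} - -41530\right) + \sqrt{-308 + 417}\right) + 267358 = \left(\left(\frac{1}{-45820} + 41530\right) + \sqrt{109}\right) + 267358 = \left(\left(- \frac{1}{45820} + 41530\right) + \sqrt{109}\right) + 267358 = \left(\frac{1902904599}{45820} + \sqrt{109}\right) + 267358 = \frac{14153248159}{45820} + \sqrt{109}$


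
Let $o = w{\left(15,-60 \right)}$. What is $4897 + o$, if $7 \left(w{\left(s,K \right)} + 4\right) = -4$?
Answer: $\frac{34247}{7} \approx 4892.4$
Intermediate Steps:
$w{\left(s,K \right)} = - \frac{32}{7}$ ($w{\left(s,K \right)} = -4 + \frac{1}{7} \left(-4\right) = -4 - \frac{4}{7} = - \frac{32}{7}$)
$o = - \frac{32}{7} \approx -4.5714$
$4897 + o = 4897 - \frac{32}{7} = \frac{34247}{7}$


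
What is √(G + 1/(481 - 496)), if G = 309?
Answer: √69510/15 ≈ 17.577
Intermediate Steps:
√(G + 1/(481 - 496)) = √(309 + 1/(481 - 496)) = √(309 + 1/(-15)) = √(309 - 1/15) = √(4634/15) = √69510/15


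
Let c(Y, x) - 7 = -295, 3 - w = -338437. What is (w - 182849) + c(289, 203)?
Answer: 155303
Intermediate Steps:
w = 338440 (w = 3 - 1*(-338437) = 3 + 338437 = 338440)
c(Y, x) = -288 (c(Y, x) = 7 - 295 = -288)
(w - 182849) + c(289, 203) = (338440 - 182849) - 288 = 155591 - 288 = 155303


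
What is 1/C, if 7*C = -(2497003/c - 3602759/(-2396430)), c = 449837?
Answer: -7546020173370/7604547199573 ≈ -0.99230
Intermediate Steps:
C = -7604547199573/7546020173370 (C = (-(2497003/449837 - 3602759/(-2396430)))/7 = (-(2497003*(1/449837) - 3602759*(-1/2396430)))/7 = (-(2497003/449837 + 3602759/2396430))/7 = (-1*7604547199573/1078002881910)/7 = (⅐)*(-7604547199573/1078002881910) = -7604547199573/7546020173370 ≈ -1.0078)
1/C = 1/(-7604547199573/7546020173370) = -7546020173370/7604547199573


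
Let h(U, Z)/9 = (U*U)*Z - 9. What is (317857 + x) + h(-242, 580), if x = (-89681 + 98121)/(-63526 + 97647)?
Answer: 10441771757016/34121 ≈ 3.0602e+8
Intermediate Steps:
x = 8440/34121 ≈ 0.24735
h(U, Z) = -81 + 9*Z*U² (h(U, Z) = 9*((U*U)*Z - 9) = 9*(U²*Z - 9) = 9*(Z*U² - 9) = 9*(-9 + Z*U²) = -81 + 9*Z*U²)
(317857 + x) + h(-242, 580) = (317857 + 8440/34121) + (-81 + 9*580*(-242)²) = 10845607137/34121 + (-81 + 9*580*58564) = 10845607137/34121 + (-81 + 305704080) = 10845607137/34121 + 305703999 = 10441771757016/34121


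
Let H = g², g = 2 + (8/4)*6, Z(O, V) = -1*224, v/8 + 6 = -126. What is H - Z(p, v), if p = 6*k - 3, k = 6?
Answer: 420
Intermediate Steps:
p = 33 (p = 6*6 - 3 = 36 - 3 = 33)
v = -1056 (v = -48 + 8*(-126) = -48 - 1008 = -1056)
Z(O, V) = -224
g = 14 (g = 2 + (8*(¼))*6 = 2 + 2*6 = 2 + 12 = 14)
H = 196 (H = 14² = 196)
H - Z(p, v) = 196 - 1*(-224) = 196 + 224 = 420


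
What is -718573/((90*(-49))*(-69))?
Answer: -718573/304290 ≈ -2.3615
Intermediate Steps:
-718573/((90*(-49))*(-69)) = -718573/((-4410*(-69))) = -718573/304290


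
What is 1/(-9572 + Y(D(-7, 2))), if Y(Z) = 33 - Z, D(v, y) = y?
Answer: -1/9541 ≈ -0.00010481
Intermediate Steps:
1/(-9572 + Y(D(-7, 2))) = 1/(-9572 + (33 - 1*2)) = 1/(-9572 + (33 - 2)) = 1/(-9572 + 31) = 1/(-9541) = -1/9541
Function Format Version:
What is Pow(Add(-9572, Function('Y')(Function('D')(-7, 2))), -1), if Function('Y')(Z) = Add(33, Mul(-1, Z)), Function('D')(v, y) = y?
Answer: Rational(-1, 9541) ≈ -0.00010481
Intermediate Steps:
Pow(Add(-9572, Function('Y')(Function('D')(-7, 2))), -1) = Pow(Add(-9572, Add(33, Mul(-1, 2))), -1) = Pow(Add(-9572, Add(33, -2)), -1) = Pow(Add(-9572, 31), -1) = Pow(-9541, -1) = Rational(-1, 9541)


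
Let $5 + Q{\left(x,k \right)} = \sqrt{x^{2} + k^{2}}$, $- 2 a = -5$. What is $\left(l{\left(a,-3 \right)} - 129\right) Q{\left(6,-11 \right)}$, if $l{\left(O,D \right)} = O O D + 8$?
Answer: $\frac{2795}{4} - \frac{559 \sqrt{157}}{4} \approx -1052.3$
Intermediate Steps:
$a = \frac{5}{2}$ ($a = \left(- \frac{1}{2}\right) \left(-5\right) = \frac{5}{2} \approx 2.5$)
$l{\left(O,D \right)} = 8 + D O^{2}$ ($l{\left(O,D \right)} = O^{2} D + 8 = D O^{2} + 8 = 8 + D O^{2}$)
$Q{\left(x,k \right)} = -5 + \sqrt{k^{2} + x^{2}}$ ($Q{\left(x,k \right)} = -5 + \sqrt{x^{2} + k^{2}} = -5 + \sqrt{k^{2} + x^{2}}$)
$\left(l{\left(a,-3 \right)} - 129\right) Q{\left(6,-11 \right)} = \left(\left(8 - 3 \left(\frac{5}{2}\right)^{2}\right) - 129\right) \left(-5 + \sqrt{\left(-11\right)^{2} + 6^{2}}\right) = \left(\left(8 - \frac{75}{4}\right) - 129\right) \left(-5 + \sqrt{121 + 36}\right) = \left(\left(8 - \frac{75}{4}\right) - 129\right) \left(-5 + \sqrt{157}\right) = \left(- \frac{43}{4} - 129\right) \left(-5 + \sqrt{157}\right) = - \frac{559 \left(-5 + \sqrt{157}\right)}{4} = \frac{2795}{4} - \frac{559 \sqrt{157}}{4}$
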